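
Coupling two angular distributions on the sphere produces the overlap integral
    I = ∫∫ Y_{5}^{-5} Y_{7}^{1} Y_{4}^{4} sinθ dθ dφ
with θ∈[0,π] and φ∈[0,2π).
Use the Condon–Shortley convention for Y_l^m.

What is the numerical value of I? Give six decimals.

m-sum 0 ✓  L=16 even ✓  2≤4≤12 ✓
Π(2lᵢ+1) = 11×15×9 = 1485
triangle coeff Δ(5,7,4) = 1/6126120
Σ_t [3,5]: t=3:−1/69120 t=4:+1/20736 t=5:−1/69120 = 1/51840
(3j)²=280/21879 [(5 7 4; 0 0 0)], sign=+1
Σ_t [8,8]: t=8:+1/58060800 = 1/58060800
(3j)²=1/4862 [(5 7 4; -5 1 4)], sign=+1
⇒ 4πI² = 2100/537251
I = (+1)√(2100/537251/(4π)) = 0.01763665

0.017637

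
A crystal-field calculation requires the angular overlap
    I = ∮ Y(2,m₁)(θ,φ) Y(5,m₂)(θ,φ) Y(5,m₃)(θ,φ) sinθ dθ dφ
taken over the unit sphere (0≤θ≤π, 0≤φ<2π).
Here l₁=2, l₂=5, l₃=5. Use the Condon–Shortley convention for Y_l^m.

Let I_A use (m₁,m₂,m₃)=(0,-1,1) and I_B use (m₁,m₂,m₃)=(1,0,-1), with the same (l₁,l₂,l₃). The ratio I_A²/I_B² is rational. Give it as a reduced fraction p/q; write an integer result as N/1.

81/5

Shared (l₁,l₂,l₃)=(2,5,5): N and (l;000)² cancel in I_A²/I_B².
A: Δ = 2!·2!·8!/13! = 1/38610; Racah Σ t=0..2: t=0:+1/2304 t=1:−1/720 t=2:+1/5760 = -1/1280; ⇒ 3j(2 5 5; 0 -1 1)² = 27/1430, sgn -1
B: Δ = 2!·2!·8!/13! = 1/38610; Racah Σ t=0..1: t=0:+1/1440 t=1:−1/1152 = -1/5760; ⇒ 3j(2 5 5; 1 0 -1)² = 1/858, sgn -1
I_A²/I_B² = (27/1430)/(1/858) = 81/5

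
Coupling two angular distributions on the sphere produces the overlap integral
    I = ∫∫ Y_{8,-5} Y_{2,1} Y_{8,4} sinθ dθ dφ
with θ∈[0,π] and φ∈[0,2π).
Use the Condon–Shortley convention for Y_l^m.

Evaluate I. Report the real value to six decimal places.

-0.175924

Rules hold: Σm=0, L=18 even, 6≤8≤10.
N = 17·5·17 = 1445
Δ = 2!·14!·2!/19! = 1/348840
Racah Σ t=0..2: t=0:+1/116121600 t=1:−1/25401600 t=2:+1/116121600 = -1/45158400
⇒ 3j(8 2 8; 0 0 0)² = 24/1615, sgn -1
Racah Σ t=1..2: t=1:−1/1916006400 t=2:+1/479001600 = 1/638668800
⇒ 3j(8 2 8; -5 1 4)² = 117/6460, sgn +1
4πI² = N·(3j₀)²·(3jₘ)² = 702/1805
I = -1·√(0.38892/4π) = -0.17592397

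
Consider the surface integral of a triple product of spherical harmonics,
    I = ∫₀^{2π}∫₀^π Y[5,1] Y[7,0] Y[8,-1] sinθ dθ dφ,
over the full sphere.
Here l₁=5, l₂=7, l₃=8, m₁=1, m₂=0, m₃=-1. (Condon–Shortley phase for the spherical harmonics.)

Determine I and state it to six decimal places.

-0.057627

Checks pass: Σm=0; 20 even; l₃=8∈[2,12].
(2·5+1)(2·7+1)(2·8+1) = 2805
Δ: 4! 6! 10! / 21! → 1/814773960
sum: t=0:+1/87091200 t=1:−1/4976640 t=2:+1/2073600 t=3:−1/4976640 t=4:+1/87091200 = 1/9676800
3j²(5 7 8; 0 0 0) = Δ·Π!·Σ² = 360/46189  (sign +1)
sum: t=0:+1/34836480 t=1:−1/3732480 t=2:+1/2764800 t=3:−1/12441600 t=4:+1/522547200 = 23/522547200
3j²(5 7 8; 1 0 -1) = Δ·Π!·Σ² = 529/277134  (sign -1)
combine: 4πI² = 2805·360/46189·529/277134 = 476100/11408683
take √, sign -1: I = -0.05762705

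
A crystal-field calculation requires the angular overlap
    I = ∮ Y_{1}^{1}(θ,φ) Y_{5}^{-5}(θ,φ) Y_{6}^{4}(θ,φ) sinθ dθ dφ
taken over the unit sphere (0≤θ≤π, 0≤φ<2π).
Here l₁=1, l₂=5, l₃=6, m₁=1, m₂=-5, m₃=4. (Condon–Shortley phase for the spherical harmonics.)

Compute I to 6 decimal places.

m-sum 0 ✓  L=12 even ✓  4≤6≤6 ✓
Π(2lᵢ+1) = 3×11×13 = 429
triangle coeff Δ(1,5,6) = 1/858
Σ_t [0,0]: t=0:+1/14400 = 1/14400
(3j)²=6/143 [(1 5 6; 0 0 0)], sign=+1
Σ_t [0,0]: t=0:+1/7257600 = 1/7257600
(3j)²=1/858 [(1 5 6; 1 -5 4)], sign=+1
⇒ 4πI² = 3/143
I = (+1)√(3/143/(4π)) = 0.04085899

0.040859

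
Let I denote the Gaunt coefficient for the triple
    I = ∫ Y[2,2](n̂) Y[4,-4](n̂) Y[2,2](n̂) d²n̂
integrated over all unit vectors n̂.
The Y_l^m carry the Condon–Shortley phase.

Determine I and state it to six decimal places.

Rules hold: Σm=0, L=8 even, 2≤2≤6.
N = 5·9·5 = 225
Δ = 4!·0!·4!/9! = 1/630
Racah Σ t=2..2: t=2:+1/16 = 1/16
⇒ 3j(2 4 2; 0 0 0)² = 2/35, sgn +1
Racah Σ t=0..0: t=0:+1/576 = 1/576
⇒ 3j(2 4 2; 2 -4 2)² = 1/9, sgn +1
4πI² = N·(3j₀)²·(3jₘ)² = 10/7
I = +1·√(1.42857/4π) = 0.33716777

0.337168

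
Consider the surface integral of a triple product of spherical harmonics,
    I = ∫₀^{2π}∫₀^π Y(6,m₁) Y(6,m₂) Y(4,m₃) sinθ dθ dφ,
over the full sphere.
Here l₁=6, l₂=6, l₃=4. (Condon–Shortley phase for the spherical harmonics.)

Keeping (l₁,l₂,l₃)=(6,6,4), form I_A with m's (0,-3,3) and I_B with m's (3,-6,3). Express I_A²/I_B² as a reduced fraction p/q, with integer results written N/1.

l's match ⇒ only the (l;m) 3-j factors differ between A and B.
A: triangle coeff Δ(6,6,4) = 1/15315300; Σ_t [2,3]: t=2:+1/207360 t=3:−1/103680 = -1/207360; (3j)²=21/2431 [(6 6 4; 0 -3 3)], sign=+1
B: triangle coeff Δ(6,6,4) = 1/15315300; Σ_t [0,0]: t=0:+1/5806080 = 1/5806080; (3j)²=9/884 [(6 6 4; 3 -6 3)], sign=-1
I_A²/I_B² = (21/2431)/(9/884) = 28/33

28/33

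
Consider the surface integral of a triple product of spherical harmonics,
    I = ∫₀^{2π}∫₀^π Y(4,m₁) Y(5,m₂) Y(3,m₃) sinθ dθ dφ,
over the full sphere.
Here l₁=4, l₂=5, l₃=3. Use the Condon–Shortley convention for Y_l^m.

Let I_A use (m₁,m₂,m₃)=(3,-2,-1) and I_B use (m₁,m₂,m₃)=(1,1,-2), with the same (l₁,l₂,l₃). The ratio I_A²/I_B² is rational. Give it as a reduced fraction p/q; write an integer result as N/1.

Shared (l₁,l₂,l₃)=(4,5,3): N and (l;000)² cancel in I_A²/I_B².
A: Δ = 6!·2!·4!/13! = 1/180180; Racah Σ t=0..1: t=0:+1/4320 t=1:−1/960 = -7/8640; ⇒ 3j(4 5 3; 3 -2 -1)² = 343/12870, sgn -1
B: Δ = 6!·2!·4!/13! = 1/180180; Racah Σ t=2..3: t=2:+1/1152 t=3:−1/432 = -5/3456; ⇒ 3j(4 5 3; 1 1 -2)² = 625/36036, sgn +1
I_A²/I_B² = (343/12870)/(625/36036) = 4802/3125

4802/3125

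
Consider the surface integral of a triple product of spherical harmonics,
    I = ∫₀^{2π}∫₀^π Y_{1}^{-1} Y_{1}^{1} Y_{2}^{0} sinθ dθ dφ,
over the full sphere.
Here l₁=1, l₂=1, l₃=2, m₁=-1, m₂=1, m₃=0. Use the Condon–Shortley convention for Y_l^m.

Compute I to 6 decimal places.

Checks pass: Σm=0; 4 even; l₃=2∈[0,2].
(2·1+1)(2·1+1)(2·2+1) = 45
Δ: 0! 2! 2! / 5! → 1/30
sum: t=0:+1/1 = 1/1
3j²(1 1 2; 0 0 0) = Δ·Π!·Σ² = 2/15  (sign +1)
sum: t=0:+1/4 = 1/4
3j²(1 1 2; -1 1 0) = Δ·Π!·Σ² = 1/30  (sign +1)
combine: 4πI² = 45·2/15·1/30 = 1/5
take √, sign +1: I = 0.12615663

0.126157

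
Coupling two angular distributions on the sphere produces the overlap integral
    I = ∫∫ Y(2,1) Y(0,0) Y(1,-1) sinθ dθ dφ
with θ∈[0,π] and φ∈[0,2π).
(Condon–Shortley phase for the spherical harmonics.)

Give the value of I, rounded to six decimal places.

0.000000

triangle: need 2≤l₃≤2, have 1; I=0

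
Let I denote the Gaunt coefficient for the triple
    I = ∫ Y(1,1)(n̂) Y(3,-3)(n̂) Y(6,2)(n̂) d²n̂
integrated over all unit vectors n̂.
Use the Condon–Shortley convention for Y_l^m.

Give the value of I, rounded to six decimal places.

|1−3|≤6≤1+3 violated ⇒ I = 0

0.000000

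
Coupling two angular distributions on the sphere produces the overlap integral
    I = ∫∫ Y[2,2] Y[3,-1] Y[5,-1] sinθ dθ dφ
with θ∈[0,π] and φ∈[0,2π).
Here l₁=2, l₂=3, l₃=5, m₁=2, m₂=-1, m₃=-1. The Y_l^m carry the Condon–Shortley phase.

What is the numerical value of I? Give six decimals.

-0.092802

Rules hold: Σm=0, L=10 even, 1≤5≤5.
N = 5·7·11 = 385
Δ = 0!·4!·6!/11! = 1/2310
Racah Σ t=0..0: t=0:+1/144 = 1/144
⇒ 3j(2 3 5; 0 0 0)² = 10/231, sgn -1
Racah Σ t=0..0: t=0:+1/1152 = 1/1152
⇒ 3j(2 3 5; 2 -1 -1)² = 1/154, sgn +1
4πI² = N·(3j₀)²·(3jₘ)² = 25/231
I = -1·√(0.108225/4π) = -0.09280237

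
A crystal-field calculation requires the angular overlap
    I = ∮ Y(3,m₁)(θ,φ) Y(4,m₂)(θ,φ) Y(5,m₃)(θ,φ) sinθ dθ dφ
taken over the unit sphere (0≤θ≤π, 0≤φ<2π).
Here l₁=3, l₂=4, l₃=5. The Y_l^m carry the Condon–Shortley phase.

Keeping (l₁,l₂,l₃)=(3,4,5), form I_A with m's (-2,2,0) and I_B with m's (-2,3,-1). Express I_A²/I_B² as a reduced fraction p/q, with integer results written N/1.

960/847

l's match ⇒ only the (l;m) 3-j factors differ between A and B.
A: triangle coeff Δ(3,4,5) = 1/180180; Σ_t [1,2]: t=1:−1/2880 t=2:+1/576 = 1/720; (3j)²=80/3003 [(3 4 5; -2 2 0)], sign=-1
B: triangle coeff Δ(3,4,5) = 1/180180; Σ_t [1,2]: t=1:−1/17280 t=2:+1/1440 = 11/17280; (3j)²=11/468 [(3 4 5; -2 3 -1)], sign=+1
I_A²/I_B² = (80/3003)/(11/468) = 960/847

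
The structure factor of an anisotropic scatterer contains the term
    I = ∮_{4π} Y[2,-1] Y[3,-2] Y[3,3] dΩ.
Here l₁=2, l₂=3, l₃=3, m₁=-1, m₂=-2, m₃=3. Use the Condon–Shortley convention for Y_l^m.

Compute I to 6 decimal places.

Checks pass: Σm=0; 8 even; l₃=3∈[1,5].
(2·2+1)(2·3+1)(2·3+1) = 245
Δ: 2! 2! 4! / 9! → 1/3780
sum: t=0:+1/24 t=1:−1/4 t=2:+1/24 = -1/6
3j²(2 3 3; 0 0 0) = Δ·Π!·Σ² = 4/105  (sign +1)
sum: t=1:−1/48 = -1/48
3j²(2 3 3; -1 -2 3) = Δ·Π!·Σ² = 5/84  (sign -1)
combine: 4πI² = 245·4/105·5/84 = 5/9
take √, sign -1: I = -0.21026104

-0.210261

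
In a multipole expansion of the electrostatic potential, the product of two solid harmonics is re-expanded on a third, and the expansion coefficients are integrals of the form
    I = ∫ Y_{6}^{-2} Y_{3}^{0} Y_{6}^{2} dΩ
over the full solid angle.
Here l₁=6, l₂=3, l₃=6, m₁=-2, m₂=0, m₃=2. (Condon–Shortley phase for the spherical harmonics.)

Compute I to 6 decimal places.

l₁+l₂+l₃=15 is odd: 3j(l;000)=0 ⇒ I=0

0.000000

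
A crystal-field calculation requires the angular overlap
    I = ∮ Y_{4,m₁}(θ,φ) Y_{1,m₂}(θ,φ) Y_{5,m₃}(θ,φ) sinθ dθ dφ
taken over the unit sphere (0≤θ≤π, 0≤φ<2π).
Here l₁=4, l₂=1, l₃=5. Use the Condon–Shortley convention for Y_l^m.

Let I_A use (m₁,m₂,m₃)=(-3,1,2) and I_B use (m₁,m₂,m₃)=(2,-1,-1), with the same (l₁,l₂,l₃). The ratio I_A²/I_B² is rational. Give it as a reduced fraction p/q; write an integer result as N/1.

1/2

l's match ⇒ only the (l;m) 3-j factors differ between A and B.
A: triangle coeff Δ(4,1,5) = 1/495; Σ_t [0,0]: t=0:+1/10080 = 1/10080; (3j)²=1/165 [(4 1 5; -3 1 2)], sign=-1
B: triangle coeff Δ(4,1,5) = 1/495; Σ_t [0,0]: t=0:+1/2880 = 1/2880; (3j)²=2/165 [(4 1 5; 2 -1 -1)], sign=+1
I_A²/I_B² = (1/165)/(2/165) = 1/2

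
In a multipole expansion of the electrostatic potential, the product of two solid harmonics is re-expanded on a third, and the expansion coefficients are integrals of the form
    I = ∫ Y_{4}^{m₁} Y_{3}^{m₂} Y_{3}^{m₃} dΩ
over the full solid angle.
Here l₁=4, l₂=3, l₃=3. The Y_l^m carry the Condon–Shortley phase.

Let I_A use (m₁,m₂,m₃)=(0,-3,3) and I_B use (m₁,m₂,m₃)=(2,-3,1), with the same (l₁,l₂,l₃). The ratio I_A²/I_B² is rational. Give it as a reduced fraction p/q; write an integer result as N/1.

1/6

l's match ⇒ only the (l;m) 3-j factors differ between A and B.
A: triangle coeff Δ(4,3,3) = 1/34650; Σ_t [0,0]: t=0:+1/1152 = 1/1152; (3j)²=1/154 [(4 3 3; 0 -3 3)], sign=+1
B: triangle coeff Δ(4,3,3) = 1/34650; Σ_t [0,0]: t=0:+1/192 = 1/192; (3j)²=3/77 [(4 3 3; 2 -3 1)], sign=+1
I_A²/I_B² = (1/154)/(3/77) = 1/6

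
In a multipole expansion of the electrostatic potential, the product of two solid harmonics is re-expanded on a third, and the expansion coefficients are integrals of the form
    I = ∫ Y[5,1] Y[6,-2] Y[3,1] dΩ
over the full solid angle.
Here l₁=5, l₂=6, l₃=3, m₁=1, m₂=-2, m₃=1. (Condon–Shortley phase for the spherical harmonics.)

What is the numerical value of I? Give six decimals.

Checks pass: Σm=0; 14 even; l₃=3∈[1,11].
(2·5+1)(2·6+1)(2·3+1) = 1001
Δ: 8! 2! 4! / 15! → 1/675675
sum: t=3:−1/8640 t=4:+1/2304 t=5:−1/8640 = 7/34560
3j²(5 6 3; 0 0 0) = Δ·Π!·Σ² = 7/429  (sign -1)
sum: t=2:+1/11520 t=3:−1/4320 t=4:+1/27648 = -1/9216
3j²(5 6 3; 1 -2 1) = Δ·Π!·Σ² = 2/143  (sign -1)
combine: 4πI² = 1001·7/429·2/143 = 98/429
take √, sign +1: I = 0.13482780

0.134828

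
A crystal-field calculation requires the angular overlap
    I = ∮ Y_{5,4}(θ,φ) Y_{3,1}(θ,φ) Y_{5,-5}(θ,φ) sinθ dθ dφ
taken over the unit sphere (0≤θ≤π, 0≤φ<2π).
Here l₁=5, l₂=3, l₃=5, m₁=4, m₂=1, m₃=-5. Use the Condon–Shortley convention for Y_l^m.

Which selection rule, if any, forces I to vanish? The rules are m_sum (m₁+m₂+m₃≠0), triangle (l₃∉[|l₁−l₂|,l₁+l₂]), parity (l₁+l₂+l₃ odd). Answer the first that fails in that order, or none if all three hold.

azimuthal sum: 4 + 1 − 5 = 0  ✓
2 ≤ 5 ≤ 8 (triangle on l)  ✓
L = 5 + 3 + 5 = 13 (odd)  ✗

parity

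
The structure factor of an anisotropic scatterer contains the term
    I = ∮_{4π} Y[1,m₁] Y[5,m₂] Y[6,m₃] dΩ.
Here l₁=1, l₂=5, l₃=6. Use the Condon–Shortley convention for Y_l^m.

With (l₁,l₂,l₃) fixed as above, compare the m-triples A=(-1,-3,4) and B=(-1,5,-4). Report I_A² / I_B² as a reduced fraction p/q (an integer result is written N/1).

45/1

Shared (l₁,l₂,l₃)=(1,5,6): N and (l;000)² cancel in I_A²/I_B².
A: Δ = 0!·2!·10!/13! = 1/858; Racah Σ t=0..0: t=0:+1/161280 = 1/161280; ⇒ 3j(1 5 6; -1 -3 4)² = 15/286, sgn +1
B: Δ = 0!·2!·10!/13! = 1/858; Racah Σ t=0..0: t=0:+1/7257600 = 1/7257600; ⇒ 3j(1 5 6; -1 5 -4)² = 1/858, sgn +1
I_A²/I_B² = (15/286)/(1/858) = 45/1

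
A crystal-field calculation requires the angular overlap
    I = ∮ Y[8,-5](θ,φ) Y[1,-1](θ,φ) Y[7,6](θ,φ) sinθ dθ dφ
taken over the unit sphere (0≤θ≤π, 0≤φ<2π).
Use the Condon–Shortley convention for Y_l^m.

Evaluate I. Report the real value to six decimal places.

-0.052996

m-sum 0 ✓  L=16 even ✓  7≤7≤9 ✓
Π(2lᵢ+1) = 17×3×15 = 765
triangle coeff Δ(8,1,7) = 1/2040
Σ_t [1,1]: t=1:−1/25401600 = -1/25401600
(3j)²=8/255 [(8 1 7; 0 0 0)], sign=+1
Σ_t [0,0]: t=0:+1/12454041600 = 1/12454041600
(3j)²=1/680 [(8 1 7; -5 -1 6)], sign=-1
⇒ 4πI² = 3/85
I = (-1)√(3/85/(4π)) = -0.05299638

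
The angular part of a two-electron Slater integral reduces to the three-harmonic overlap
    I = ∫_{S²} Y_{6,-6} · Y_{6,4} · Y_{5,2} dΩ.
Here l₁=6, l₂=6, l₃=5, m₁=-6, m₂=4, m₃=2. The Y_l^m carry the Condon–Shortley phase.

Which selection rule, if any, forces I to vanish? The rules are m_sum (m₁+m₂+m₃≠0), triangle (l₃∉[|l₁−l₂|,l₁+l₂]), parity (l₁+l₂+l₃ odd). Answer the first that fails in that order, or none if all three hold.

Σmᵢ = 0  ✓
l₃∈[|l₁−l₂|,l₁+l₂]=[0,12], have l₃=5  ✓
Σlᵢ = 17 ⇒ odd  ✗

parity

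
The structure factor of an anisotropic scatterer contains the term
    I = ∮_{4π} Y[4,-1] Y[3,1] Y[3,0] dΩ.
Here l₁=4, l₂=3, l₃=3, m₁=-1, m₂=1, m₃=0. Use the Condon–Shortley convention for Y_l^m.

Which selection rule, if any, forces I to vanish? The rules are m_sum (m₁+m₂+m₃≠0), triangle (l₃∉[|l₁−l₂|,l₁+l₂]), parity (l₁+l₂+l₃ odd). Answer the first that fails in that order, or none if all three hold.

none

Σmᵢ = 0  ✓
l₃∈[|l₁−l₂|,l₁+l₂]=[1,7], have l₃=3  ✓
Σlᵢ = 10 ⇒ even  ✓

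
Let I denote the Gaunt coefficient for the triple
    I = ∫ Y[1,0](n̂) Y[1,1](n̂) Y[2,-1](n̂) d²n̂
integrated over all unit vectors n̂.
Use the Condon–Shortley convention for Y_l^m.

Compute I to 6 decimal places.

m-sum 0 ✓  L=4 even ✓  0≤2≤2 ✓
Π(2lᵢ+1) = 3×3×5 = 45
triangle coeff Δ(1,1,2) = 1/30
Σ_t [0,0]: t=0:+1/1 = 1/1
(3j)²=2/15 [(1 1 2; 0 0 0)], sign=+1
Σ_t [0,0]: t=0:+1/2 = 1/2
(3j)²=1/10 [(1 1 2; 0 1 -1)], sign=-1
⇒ 4πI² = 3/5
I = (-1)√(3/5/(4π)) = -0.21850969

-0.218510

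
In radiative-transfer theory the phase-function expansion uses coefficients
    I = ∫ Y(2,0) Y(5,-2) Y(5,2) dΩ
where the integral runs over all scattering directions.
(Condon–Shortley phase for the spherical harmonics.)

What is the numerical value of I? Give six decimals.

0.097044

Rules hold: Σm=0, L=12 even, 3≤5≤7.
N = 5·11·11 = 605
Δ = 2!·2!·8!/13! = 1/38610
Racah Σ t=0..2: t=0:+1/2880 t=1:−1/576 t=2:+1/2880 = -1/960
⇒ 3j(2 5 5; 0 0 0)² = 10/429, sgn +1
Racah Σ t=0..2: t=0:+1/2880 t=1:−1/1440 t=2:+1/20160 = -1/3360
⇒ 3j(2 5 5; 0 -2 2)² = 6/715, sgn +1
4πI² = N·(3j₀)²·(3jₘ)² = 20/169
I = +1·√(0.118343/4π) = 0.09704356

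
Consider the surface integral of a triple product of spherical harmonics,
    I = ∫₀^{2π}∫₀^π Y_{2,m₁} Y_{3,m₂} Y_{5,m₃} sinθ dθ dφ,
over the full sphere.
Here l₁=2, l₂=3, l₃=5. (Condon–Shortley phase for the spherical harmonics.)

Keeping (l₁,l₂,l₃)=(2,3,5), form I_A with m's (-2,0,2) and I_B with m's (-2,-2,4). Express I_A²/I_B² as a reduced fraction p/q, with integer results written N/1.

5/18

Same 2,3,5: normalisation and zero-m 3j drop out of the ratio.
A: Δ: 0! 4! 6! / 11! → 1/2310; sum: t=0:+1/864 = 1/864; 3j²(2 3 5; -2 0 2) = Δ·Π!·Σ² = 1/66  (sign -1)
B: Δ: 0! 4! 6! / 11! → 1/2310; sum: t=0:+1/2880 = 1/2880; 3j²(2 3 5; -2 -2 4) = Δ·Π!·Σ² = 3/55  (sign -1)
I_A²/I_B² = (1/66)/(3/55) = 5/18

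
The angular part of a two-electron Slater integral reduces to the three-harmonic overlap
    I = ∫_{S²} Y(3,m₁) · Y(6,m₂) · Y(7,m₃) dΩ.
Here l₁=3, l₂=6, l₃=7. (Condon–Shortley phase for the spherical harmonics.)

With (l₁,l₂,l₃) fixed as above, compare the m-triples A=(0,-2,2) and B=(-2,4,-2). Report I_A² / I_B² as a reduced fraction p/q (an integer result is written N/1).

l's match ⇒ only the (l;m) 3-j factors differ between A and B.
A: triangle coeff Δ(3,6,7) = 1/2042040; Σ_t [0,2]: t=0:+1/207360 t=1:−1/120960 t=2:+1/967680 = -1/414720; (3j)²=21/4862 [(3 6 7; 0 -2 2)], sign=+1
B: triangle coeff Δ(3,6,7) = 1/2042040; Σ_t [1,2]: t=1:−1/8709120 t=2:+1/967680 = 1/1088640; (3j)²=800/51051 [(3 6 7; -2 4 -2)], sign=-1
I_A²/I_B² = (21/4862)/(800/51051) = 441/1600

441/1600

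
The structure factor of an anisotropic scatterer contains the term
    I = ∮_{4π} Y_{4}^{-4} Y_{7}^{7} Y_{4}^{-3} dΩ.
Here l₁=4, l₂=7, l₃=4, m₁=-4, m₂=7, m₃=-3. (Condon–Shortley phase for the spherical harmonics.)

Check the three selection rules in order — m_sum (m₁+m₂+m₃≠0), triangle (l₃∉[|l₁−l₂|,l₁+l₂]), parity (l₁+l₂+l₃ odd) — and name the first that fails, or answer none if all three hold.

azimuthal sum: -4 + 7 − 3 = 0  ✓
3 ≤ 4 ≤ 11 (triangle on l)  ✓
L = 4 + 7 + 4 = 15 (odd)  ✗

parity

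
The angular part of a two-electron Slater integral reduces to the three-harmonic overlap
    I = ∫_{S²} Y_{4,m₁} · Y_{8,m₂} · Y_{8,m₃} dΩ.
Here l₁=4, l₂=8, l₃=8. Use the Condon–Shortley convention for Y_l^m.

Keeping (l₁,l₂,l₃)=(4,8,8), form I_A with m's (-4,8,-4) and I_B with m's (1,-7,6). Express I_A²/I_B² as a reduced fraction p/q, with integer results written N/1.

l's match ⇒ only the (l;m) 3-j factors differ between A and B.
A: triangle coeff Δ(4,8,8) = 1/185175900; Σ_t [4,4]: t=4:+1/275904921600 = 1/275904921600; (3j)²=2/2907 [(4 8 8; -4 8 -4)], sign=+1
B: triangle coeff Δ(4,8,8) = 1/185175900; Σ_t [0,1]: t=0:+1/5748019200 t=1:−1/11496038400 = 1/11496038400; (3j)²=13/1938 [(4 8 8; 1 -7 6)], sign=+1
I_A²/I_B² = (2/2907)/(13/1938) = 4/39

4/39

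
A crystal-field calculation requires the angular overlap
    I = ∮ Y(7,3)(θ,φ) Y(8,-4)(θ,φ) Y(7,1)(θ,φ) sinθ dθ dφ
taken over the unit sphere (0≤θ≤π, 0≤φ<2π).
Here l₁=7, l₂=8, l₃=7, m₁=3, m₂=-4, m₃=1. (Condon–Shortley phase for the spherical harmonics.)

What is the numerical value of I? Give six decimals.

-0.051772

Rules hold: Σm=0, L=22 even, 1≤7≤15.
N = 15·17·15 = 3825
Δ = 8!·6!·8!/23! = 1/22086194130
Racah Σ t=1..7: t=1:−1/18289152000 t=2:+1/248832000 t=3:−1/24883200 t=4:+1/11943936 t=5:−1/24883200 t=6:+1/248832000 t=7:−1/18289152000 = 11/975421440
⇒ 3j(7 8 7; 0 0 0)² = 1750/289731, sgn -1
Racah Σ t=0..4: t=0:+1/1114767360 t=1:−1/130636800 t=2:+1/99532800 t=3:−1/435456000 t=4:+1/16721510400 = 11/10450944000
⇒ 3j(7 8 7; 3 -4 1)² = 704/482885, sgn +1
4πI² = N·(3j₀)²·(3jₘ)² = 18480000/548653937
I = -1·√(0.0336824/4π) = -0.05177222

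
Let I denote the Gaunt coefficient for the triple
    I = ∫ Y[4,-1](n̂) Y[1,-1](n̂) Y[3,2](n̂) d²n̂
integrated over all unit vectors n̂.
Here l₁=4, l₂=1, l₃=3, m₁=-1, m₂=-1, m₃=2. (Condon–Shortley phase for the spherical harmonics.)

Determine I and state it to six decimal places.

m-sum 0 ✓  L=8 even ✓  3≤3≤5 ✓
Π(2lᵢ+1) = 9×3×7 = 189
triangle coeff Δ(4,1,3) = 1/252
Σ_t [1,1]: t=1:−1/36 = -1/36
(3j)²=4/63 [(4 1 3; 0 0 0)], sign=+1
Σ_t [0,0]: t=0:+1/240 = 1/240
(3j)²=1/84 [(4 1 3; -1 -1 2)], sign=-1
⇒ 4πI² = 1/7
I = (-1)√(1/7/(4π)) = -0.10662181

-0.106622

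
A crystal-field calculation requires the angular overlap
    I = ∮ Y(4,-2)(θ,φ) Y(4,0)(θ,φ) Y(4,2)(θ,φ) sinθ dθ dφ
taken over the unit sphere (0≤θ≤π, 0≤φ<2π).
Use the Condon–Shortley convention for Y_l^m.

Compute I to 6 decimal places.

m-sum 0 ✓  L=12 even ✓  0≤4≤8 ✓
Π(2lᵢ+1) = 9×9×9 = 729
triangle coeff Δ(4,4,4) = 1/450450
Σ_t [0,4]: t=0:+1/13824 t=1:−1/216 t=2:+1/64 t=3:−1/216 t=4:+1/13824 = 5/768
(3j)²=18/1001 [(4 4 4; 0 0 0)], sign=+1
Σ_t [2,4]: t=2:+1/384 t=3:−1/216 t=4:+1/2304 = -11/6912
(3j)²=11/1638 [(4 4 4; -2 0 2)], sign=-1
⇒ 4πI² = 729/8281
I = (-1)√(729/8281/(4π)) = -0.08369845

-0.083698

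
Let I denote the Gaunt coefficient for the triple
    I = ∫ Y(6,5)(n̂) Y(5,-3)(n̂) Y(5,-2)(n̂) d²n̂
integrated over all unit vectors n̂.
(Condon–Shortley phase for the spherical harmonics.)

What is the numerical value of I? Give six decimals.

Checks pass: Σm=0; 16 even; l₃=5∈[1,11].
(2·6+1)(2·5+1)(2·5+1) = 1573
Δ: 6! 6! 4! / 17! → 1/28588560
sum: t=1:−1/345600 t=2:+1/13824 t=3:−1/5184 t=4:+1/13824 t=5:−1/345600 = -7/129600
3j²(6 5 5; 0 0 0) = Δ·Π!·Σ² = 80/7293  (sign +1)
sum: t=0:+1/345600 t=1:−1/518400 = 1/1036800
3j²(6 5 5; 5 -3 -2) = Δ·Π!·Σ² = 7/2210  (sign -1)
combine: 4πI² = 1573·80/7293·7/2210 = 616/11271
take √, sign -1: I = -0.06594839

-0.065948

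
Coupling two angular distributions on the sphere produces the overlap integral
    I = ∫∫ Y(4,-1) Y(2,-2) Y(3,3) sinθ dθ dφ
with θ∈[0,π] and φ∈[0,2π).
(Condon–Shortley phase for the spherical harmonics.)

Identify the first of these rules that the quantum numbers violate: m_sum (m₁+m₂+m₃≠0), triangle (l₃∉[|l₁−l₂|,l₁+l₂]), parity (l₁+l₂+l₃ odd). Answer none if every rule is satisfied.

azimuthal sum: -1 − 2 + 3 = 0  ✓
2 ≤ 3 ≤ 6 (triangle on l)  ✓
L = 4 + 2 + 3 = 9 (odd)  ✗

parity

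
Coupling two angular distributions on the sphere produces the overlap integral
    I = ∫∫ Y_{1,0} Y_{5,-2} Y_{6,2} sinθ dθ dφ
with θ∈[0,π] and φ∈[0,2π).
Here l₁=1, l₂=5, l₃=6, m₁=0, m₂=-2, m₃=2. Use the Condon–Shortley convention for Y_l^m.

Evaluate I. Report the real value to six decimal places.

Checks pass: Σm=0; 12 even; l₃=6∈[4,6].
(2·1+1)(2·5+1)(2·6+1) = 429
Δ: 0! 2! 10! / 13! → 1/858
sum: t=0:+1/14400 = 1/14400
3j²(1 5 6; 0 0 0) = Δ·Π!·Σ² = 6/143  (sign +1)
sum: t=0:+1/30240 = 1/30240
3j²(1 5 6; 0 -2 2) = Δ·Π!·Σ² = 16/429  (sign +1)
combine: 4πI² = 429·6/143·16/429 = 96/143
take √, sign +1: I = 0.23113338

0.231133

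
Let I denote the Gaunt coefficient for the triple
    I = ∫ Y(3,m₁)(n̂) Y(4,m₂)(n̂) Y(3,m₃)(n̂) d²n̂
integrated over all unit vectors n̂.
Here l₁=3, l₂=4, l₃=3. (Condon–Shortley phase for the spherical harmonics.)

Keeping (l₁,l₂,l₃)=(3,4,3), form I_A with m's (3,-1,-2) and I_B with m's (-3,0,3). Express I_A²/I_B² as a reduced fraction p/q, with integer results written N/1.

10/3

Same 3,4,3: normalisation and zero-m 3j drop out of the ratio.
A: Δ: 4! 2! 4! / 11! → 1/34650; sum: t=0:+1/288 = 1/288; 3j²(3 4 3; 3 -1 -2) = Δ·Π!·Σ² = 5/231  (sign -1)
B: Δ: 4! 2! 4! / 11! → 1/34650; sum: t=4:+1/1152 = 1/1152; 3j²(3 4 3; -3 0 3) = Δ·Π!·Σ² = 1/154  (sign +1)
I_A²/I_B² = (5/231)/(1/154) = 10/3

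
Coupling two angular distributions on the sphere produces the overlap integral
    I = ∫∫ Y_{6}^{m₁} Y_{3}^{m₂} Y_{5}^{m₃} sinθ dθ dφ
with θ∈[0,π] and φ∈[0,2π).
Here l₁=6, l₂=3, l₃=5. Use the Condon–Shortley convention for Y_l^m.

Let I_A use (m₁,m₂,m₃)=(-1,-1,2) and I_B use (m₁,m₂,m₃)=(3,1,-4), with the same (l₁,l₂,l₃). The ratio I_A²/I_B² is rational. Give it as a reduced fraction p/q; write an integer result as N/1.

Shared (l₁,l₂,l₃)=(6,3,5): N and (l;000)² cancel in I_A²/I_B².
A: Δ = 4!·8!·2!/15! = 1/675675; Racah Σ t=0..2: t=0:+1/241920 t=1:−1/8640 t=2:+1/5760 = 1/16128; ⇒ 3j(6 3 5; -1 -1 2)² = 5/1001, sgn -1
B: Δ = 4!·8!·2!/15! = 1/675675; Racah Σ t=2..3: t=2:+1/40320 t=3:−1/241920 = 1/48384; ⇒ 3j(6 3 5; 3 1 -4)² = 24/1001, sgn -1
I_A²/I_B² = (5/1001)/(24/1001) = 5/24

5/24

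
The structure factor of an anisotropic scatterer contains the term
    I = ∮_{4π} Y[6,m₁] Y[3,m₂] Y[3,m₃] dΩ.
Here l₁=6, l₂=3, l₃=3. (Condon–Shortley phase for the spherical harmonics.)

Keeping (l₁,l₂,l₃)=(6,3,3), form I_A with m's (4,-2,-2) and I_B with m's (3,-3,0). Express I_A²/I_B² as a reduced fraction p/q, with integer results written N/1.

6/1

Shared (l₁,l₂,l₃)=(6,3,3): N and (l;000)² cancel in I_A²/I_B².
A: Δ = 6!·6!·0!/13! = 1/12012; Racah Σ t=1..1: t=1:−1/14400 = -1/14400; ⇒ 3j(6 3 3; 4 -2 -2)² = 6/143, sgn +1
B: Δ = 6!·6!·0!/13! = 1/12012; Racah Σ t=0..0: t=0:+1/25920 = 1/25920; ⇒ 3j(6 3 3; 3 -3 0)² = 1/143, sgn -1
I_A²/I_B² = (6/143)/(1/143) = 6/1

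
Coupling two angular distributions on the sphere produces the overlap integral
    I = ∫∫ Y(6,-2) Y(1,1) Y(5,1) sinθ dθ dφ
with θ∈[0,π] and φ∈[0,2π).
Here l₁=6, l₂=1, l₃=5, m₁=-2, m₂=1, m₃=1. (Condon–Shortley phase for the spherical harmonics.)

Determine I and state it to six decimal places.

0.216205

Checks pass: Σm=0; 12 even; l₃=5∈[5,7].
(2·6+1)(2·1+1)(2·5+1) = 429
Δ: 2! 10! 0! / 13! → 1/858
sum: t=1:−1/14400 = -1/14400
3j²(6 1 5; 0 0 0) = Δ·Π!·Σ² = 6/143  (sign +1)
sum: t=2:+1/34560 = 1/34560
3j²(6 1 5; -2 1 1) = Δ·Π!·Σ² = 14/429  (sign +1)
combine: 4πI² = 429·6/143·14/429 = 84/143
take √, sign +1: I = 0.21620548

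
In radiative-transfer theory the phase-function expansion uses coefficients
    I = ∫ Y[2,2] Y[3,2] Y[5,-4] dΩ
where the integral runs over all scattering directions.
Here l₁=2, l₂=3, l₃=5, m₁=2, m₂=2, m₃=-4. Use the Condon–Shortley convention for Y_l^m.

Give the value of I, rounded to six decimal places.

0.268967

m-sum 0 ✓  L=10 even ✓  1≤5≤5 ✓
Π(2lᵢ+1) = 5×7×11 = 385
triangle coeff Δ(2,3,5) = 1/2310
Σ_t [0,0]: t=0:+1/144 = 1/144
(3j)²=10/231 [(2 3 5; 0 0 0)], sign=-1
Σ_t [0,0]: t=0:+1/2880 = 1/2880
(3j)²=3/55 [(2 3 5; 2 2 -4)], sign=-1
⇒ 4πI² = 10/11
I = (+1)√(10/11/(4π)) = 0.26896683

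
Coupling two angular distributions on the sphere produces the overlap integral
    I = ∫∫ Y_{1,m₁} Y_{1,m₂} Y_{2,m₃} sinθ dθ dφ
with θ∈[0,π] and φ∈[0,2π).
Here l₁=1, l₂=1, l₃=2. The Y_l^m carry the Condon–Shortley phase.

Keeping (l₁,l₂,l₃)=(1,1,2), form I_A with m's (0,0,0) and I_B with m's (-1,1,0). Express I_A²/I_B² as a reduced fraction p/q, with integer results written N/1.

Same 1,1,2: normalisation and zero-m 3j drop out of the ratio.
A: Δ: 0! 2! 2! / 5! → 1/30; sum: t=0:+1/1 = 1/1; 3j²(1 1 2; 0 0 0) = Δ·Π!·Σ² = 2/15  (sign +1)
B: Δ: 0! 2! 2! / 5! → 1/30; sum: t=0:+1/4 = 1/4; 3j²(1 1 2; -1 1 0) = Δ·Π!·Σ² = 1/30  (sign +1)
I_A²/I_B² = (2/15)/(1/30) = 4/1

4/1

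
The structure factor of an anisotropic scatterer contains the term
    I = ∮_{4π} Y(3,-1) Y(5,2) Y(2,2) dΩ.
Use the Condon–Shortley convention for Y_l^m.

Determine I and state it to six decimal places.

0.000000

m-sum = -1 + 2 + 2 = 3 ≠ 0 ⇒ I = 0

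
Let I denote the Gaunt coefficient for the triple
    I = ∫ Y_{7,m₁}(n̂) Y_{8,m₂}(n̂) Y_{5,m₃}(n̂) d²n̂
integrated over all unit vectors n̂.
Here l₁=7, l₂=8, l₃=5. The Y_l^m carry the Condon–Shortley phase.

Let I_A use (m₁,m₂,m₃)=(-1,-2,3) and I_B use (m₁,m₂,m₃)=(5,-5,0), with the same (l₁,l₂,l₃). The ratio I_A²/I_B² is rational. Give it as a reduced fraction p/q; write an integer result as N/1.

2184/3025

Shared (l₁,l₂,l₃)=(7,8,5): N and (l;000)² cancel in I_A²/I_B².
A: Δ = 10!·4!·6!/21! = 1/814773960; Racah Σ t=4..6: t=4:+1/19906560 t=5:−1/10368000 t=6:+1/49766400 = -13/497664000; ⇒ 3j(7 8 5; -1 -2 3)² = 91/17765, sgn -1
B: Δ = 10!·4!·6!/21! = 1/814773960; Racah Σ t=0..2: t=0:+1/522547200 t=1:−1/104509440 t=2:+1/232243200 = -1/298598400; ⇒ 3j(7 8 5; 5 -5 0)² = 55/7752, sgn +1
I_A²/I_B² = (91/17765)/(55/7752) = 2184/3025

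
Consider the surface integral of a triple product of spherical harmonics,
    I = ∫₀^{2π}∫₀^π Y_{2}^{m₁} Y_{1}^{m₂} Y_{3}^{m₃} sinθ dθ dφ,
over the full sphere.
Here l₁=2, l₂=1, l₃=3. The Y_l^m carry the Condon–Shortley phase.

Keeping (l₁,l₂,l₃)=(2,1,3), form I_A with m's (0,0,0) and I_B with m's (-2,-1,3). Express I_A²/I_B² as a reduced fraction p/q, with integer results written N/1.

3/5

Same 2,1,3: normalisation and zero-m 3j drop out of the ratio.
A: Δ: 0! 4! 2! / 7! → 1/105; sum: t=0:+1/4 = 1/4; 3j²(2 1 3; 0 0 0) = Δ·Π!·Σ² = 3/35  (sign -1)
B: Δ: 0! 4! 2! / 7! → 1/105; sum: t=0:+1/48 = 1/48; 3j²(2 1 3; -2 -1 3) = Δ·Π!·Σ² = 1/7  (sign +1)
I_A²/I_B² = (3/35)/(1/7) = 3/5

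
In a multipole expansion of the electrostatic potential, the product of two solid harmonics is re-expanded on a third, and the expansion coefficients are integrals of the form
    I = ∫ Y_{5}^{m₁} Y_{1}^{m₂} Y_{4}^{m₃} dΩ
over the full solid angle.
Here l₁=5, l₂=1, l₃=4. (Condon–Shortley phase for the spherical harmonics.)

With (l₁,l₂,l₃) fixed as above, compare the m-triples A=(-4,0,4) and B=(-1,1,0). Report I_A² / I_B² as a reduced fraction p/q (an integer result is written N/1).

3/5

l's match ⇒ only the (l;m) 3-j factors differ between A and B.
A: triangle coeff Δ(5,1,4) = 1/495; Σ_t [1,1]: t=1:−1/40320 = -1/40320; (3j)²=1/55 [(5 1 4; -4 0 4)], sign=-1
B: triangle coeff Δ(5,1,4) = 1/495; Σ_t [2,2]: t=2:+1/1152 = 1/1152; (3j)²=1/33 [(5 1 4; -1 1 0)], sign=+1
I_A²/I_B² = (1/55)/(1/33) = 3/5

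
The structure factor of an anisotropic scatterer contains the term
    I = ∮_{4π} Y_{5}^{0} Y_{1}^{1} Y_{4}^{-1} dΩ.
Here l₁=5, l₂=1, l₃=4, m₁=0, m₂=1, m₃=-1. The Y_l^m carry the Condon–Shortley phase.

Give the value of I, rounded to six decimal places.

0.155288

m-sum 0 ✓  L=10 even ✓  4≤4≤6 ✓
Π(2lᵢ+1) = 11×3×9 = 297
triangle coeff Δ(5,1,4) = 1/495
Σ_t [1,1]: t=1:−1/576 = -1/576
(3j)²=5/99 [(5 1 4; 0 0 0)], sign=-1
Σ_t [2,2]: t=2:+1/1440 = 1/1440
(3j)²=2/99 [(5 1 4; 0 1 -1)], sign=-1
⇒ 4πI² = 10/33
I = (+1)√(10/33/(4π)) = 0.15528807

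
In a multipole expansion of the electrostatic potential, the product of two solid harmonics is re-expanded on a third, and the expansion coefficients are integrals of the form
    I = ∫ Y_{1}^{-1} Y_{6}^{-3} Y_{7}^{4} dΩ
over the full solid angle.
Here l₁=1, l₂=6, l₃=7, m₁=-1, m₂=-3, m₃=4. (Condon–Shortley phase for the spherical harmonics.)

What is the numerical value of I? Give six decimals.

0.259489

Checks pass: Σm=0; 14 even; l₃=7∈[5,7].
(2·1+1)(2·6+1)(2·7+1) = 585
Δ: 0! 2! 12! / 15! → 1/1365
sum: t=0:+1/518400 = 1/518400
3j²(1 6 7; 0 0 0) = Δ·Π!·Σ² = 7/195  (sign -1)
sum: t=0:+1/4354560 = 1/4354560
3j²(1 6 7; -1 -3 4) = Δ·Π!·Σ² = 11/273  (sign -1)
combine: 4πI² = 585·7/195·11/273 = 11/13
take √, sign +1: I = 0.25948947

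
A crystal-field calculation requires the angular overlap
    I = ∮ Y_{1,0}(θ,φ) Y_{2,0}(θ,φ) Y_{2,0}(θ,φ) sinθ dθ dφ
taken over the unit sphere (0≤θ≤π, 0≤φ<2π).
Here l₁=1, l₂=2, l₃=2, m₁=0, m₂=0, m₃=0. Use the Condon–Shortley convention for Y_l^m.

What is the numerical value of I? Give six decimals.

Σlᵢ=5 odd — θ-integrand is odd under cosθ→−cosθ; I=0

0.000000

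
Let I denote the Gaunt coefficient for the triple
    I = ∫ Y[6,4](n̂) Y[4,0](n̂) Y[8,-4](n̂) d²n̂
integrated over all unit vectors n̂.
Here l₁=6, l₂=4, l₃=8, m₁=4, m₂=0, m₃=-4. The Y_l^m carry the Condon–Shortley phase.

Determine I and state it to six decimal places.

-0.104792

Rules hold: Σm=0, L=18 even, 2≤8≤10.
N = 13·9·17 = 1989
Δ = 2!·10!·6!/19! = 1/23279256
Racah Σ t=0..2: t=0:+1/1658880 t=1:−1/518400 t=2:+1/1658880 = -1/1382400
⇒ 3j(6 4 8; 0 0 0)² = 504/46189, sgn -1
Racah Σ t=0..2: t=0:+1/7741440 t=1:−1/13063680 t=2:+1/348364800 = 29/522547200
⇒ 3j(6 4 8; 4 0 -4)² = 1682/264537, sgn +1
4πI² = N·(3j₀)²·(3jₘ)² = 121104/877591
I = -1·√(0.137996/4π) = -0.10479202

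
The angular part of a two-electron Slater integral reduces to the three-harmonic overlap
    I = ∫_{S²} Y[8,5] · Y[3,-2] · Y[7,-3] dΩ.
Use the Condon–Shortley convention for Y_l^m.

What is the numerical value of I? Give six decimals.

-0.085867

Rules hold: Σm=0, L=18 even, 5≤7≤11.
N = 17·7·15 = 1785
Δ = 4!·12!·2!/19! = 1/5290740
Racah Σ t=1..3: t=1:−1/7257600 t=2:+1/2073600 t=3:−1/7257600 = 1/4838400
⇒ 3j(8 3 7; 0 0 0)² = 252/20995, sgn -1
Racah Σ t=0..1: t=0:+1/52254720 t=1:−1/87091200 = 1/130636800
⇒ 3j(8 3 7; 5 -2 -3)² = 88/20349, sgn +1
4πI² = N·(3j₀)²·(3jₘ)² = 7392/79781
I = -1·√(0.0926536/4π) = -0.08586700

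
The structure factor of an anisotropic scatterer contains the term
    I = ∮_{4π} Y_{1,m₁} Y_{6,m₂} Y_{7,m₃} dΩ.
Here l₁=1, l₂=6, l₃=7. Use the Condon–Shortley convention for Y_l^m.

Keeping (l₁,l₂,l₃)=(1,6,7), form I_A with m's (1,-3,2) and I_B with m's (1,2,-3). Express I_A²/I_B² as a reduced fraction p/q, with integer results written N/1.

2/9

Shared (l₁,l₂,l₃)=(1,6,7): N and (l;000)² cancel in I_A²/I_B².
A: Δ = 0!·2!·12!/15! = 1/1365; Racah Σ t=0..0: t=0:+1/4354560 = 1/4354560; ⇒ 3j(1 6 7; 1 -3 2)² = 2/273, sgn -1
B: Δ = 0!·2!·12!/15! = 1/1365; Racah Σ t=0..0: t=0:+1/1935360 = 1/1935360; ⇒ 3j(1 6 7; 1 2 -3)² = 3/91, sgn +1
I_A²/I_B² = (2/273)/(3/91) = 2/9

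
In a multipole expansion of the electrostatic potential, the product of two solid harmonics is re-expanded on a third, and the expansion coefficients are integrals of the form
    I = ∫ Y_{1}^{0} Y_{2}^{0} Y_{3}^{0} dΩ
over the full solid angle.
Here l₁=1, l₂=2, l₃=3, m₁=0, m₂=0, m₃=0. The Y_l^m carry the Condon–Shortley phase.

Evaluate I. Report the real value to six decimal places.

Rules hold: Σm=0, L=6 even, 1≤3≤3.
N = 3·5·7 = 105
Δ = 0!·2!·4!/7! = 1/105
Racah Σ t=0..0: t=0:+1/4 = 1/4
⇒ 3j(1 2 3; 0 0 0)² = 3/35, sgn -1
(m-triple is (0,0,0) — same symbol as above.)
4πI² = N·(3j₀)²·(3jₘ)² = 27/35
I = +1·√(0.771429/4π) = 0.24776670

0.247767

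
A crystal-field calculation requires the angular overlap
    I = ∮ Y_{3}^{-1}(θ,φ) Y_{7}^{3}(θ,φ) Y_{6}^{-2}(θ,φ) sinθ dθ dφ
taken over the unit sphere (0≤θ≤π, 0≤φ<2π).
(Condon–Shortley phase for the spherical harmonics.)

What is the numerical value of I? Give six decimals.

-0.150285

Rules hold: Σm=0, L=16 even, 4≤6≤10.
N = 7·15·13 = 1365
Δ = 4!·2!·10!/17! = 1/2042040
Racah Σ t=1..3: t=1:−1/207360 t=2:+1/57600 t=3:−1/207360 = 1/129600
⇒ 3j(3 7 6; 0 0 0)² = 168/12155, sgn +1
Racah Σ t=2..4: t=2:+1/645120 t=3:−1/181440 t=4:+1/829440 = -1/362880
⇒ 3j(3 7 6; -1 3 -2)² = 256/17017, sgn -1
4πI² = N·(3j₀)²·(3jₘ)² = 129024/454597
I = -1·√(0.283821/4π) = -0.15028548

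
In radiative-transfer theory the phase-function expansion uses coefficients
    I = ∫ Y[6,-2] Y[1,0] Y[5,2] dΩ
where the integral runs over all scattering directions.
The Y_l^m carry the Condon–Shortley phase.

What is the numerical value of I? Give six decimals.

0.231133

m-sum 0 ✓  L=12 even ✓  5≤5≤7 ✓
Π(2lᵢ+1) = 13×3×11 = 429
triangle coeff Δ(6,1,5) = 1/858
Σ_t [1,1]: t=1:−1/14400 = -1/14400
(3j)²=6/143 [(6 1 5; 0 0 0)], sign=+1
Σ_t [1,1]: t=1:−1/30240 = -1/30240
(3j)²=16/429 [(6 1 5; -2 0 2)], sign=+1
⇒ 4πI² = 96/143
I = (+1)√(96/143/(4π)) = 0.23113338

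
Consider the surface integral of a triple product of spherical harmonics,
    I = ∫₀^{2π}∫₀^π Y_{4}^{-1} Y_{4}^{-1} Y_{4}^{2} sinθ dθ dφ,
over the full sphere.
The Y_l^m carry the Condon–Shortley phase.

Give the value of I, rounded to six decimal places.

0.144370

Checks pass: Σm=0; 12 even; l₃=4∈[0,8].
(2·4+1)(2·4+1)(2·4+1) = 729
Δ: 4! 4! 4! / 13! → 1/450450
sum: t=0:+1/13824 t=1:−1/216 t=2:+1/64 t=3:−1/216 t=4:+1/13824 = 5/768
3j²(4 4 4; 0 0 0) = Δ·Π!·Σ² = 18/1001  (sign +1)
sum: t=1:−1/576 t=2:+1/144 t=3:−1/576 = 1/288
3j²(4 4 4; -1 -1 2) = Δ·Π!·Σ² = 20/1001  (sign +1)
combine: 4πI² = 729·18/1001·20/1001 = 262440/1002001
take √, sign +1: I = 0.14436968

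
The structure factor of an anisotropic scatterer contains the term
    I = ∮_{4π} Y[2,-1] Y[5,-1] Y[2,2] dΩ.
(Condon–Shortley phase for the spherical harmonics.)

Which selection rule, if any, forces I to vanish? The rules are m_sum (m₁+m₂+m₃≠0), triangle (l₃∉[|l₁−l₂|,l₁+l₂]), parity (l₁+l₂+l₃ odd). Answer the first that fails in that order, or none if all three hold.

azimuthal sum: -1 − 1 + 2 = 0  ✓
3 ≤ 2 ≤ 7 (triangle on l)  ✗
L = 2 + 5 + 2 = 9 (odd)

triangle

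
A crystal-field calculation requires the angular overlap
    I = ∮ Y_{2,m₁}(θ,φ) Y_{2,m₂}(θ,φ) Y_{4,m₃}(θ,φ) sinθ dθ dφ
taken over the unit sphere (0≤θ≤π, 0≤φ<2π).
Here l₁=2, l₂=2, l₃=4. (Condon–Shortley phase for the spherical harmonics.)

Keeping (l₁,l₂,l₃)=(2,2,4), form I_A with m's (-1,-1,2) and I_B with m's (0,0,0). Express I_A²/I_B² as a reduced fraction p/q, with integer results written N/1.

Shared (l₁,l₂,l₃)=(2,2,4): N and (l;000)² cancel in I_A²/I_B².
A: Δ = 0!·4!·4!/9! = 1/630; Racah Σ t=0..0: t=0:+1/36 = 1/36; ⇒ 3j(2 2 4; -1 -1 2)² = 4/63, sgn +1
B: Δ = 0!·4!·4!/9! = 1/630; Racah Σ t=0..0: t=0:+1/16 = 1/16; ⇒ 3j(2 2 4; 0 0 0)² = 2/35, sgn +1
I_A²/I_B² = (4/63)/(2/35) = 10/9

10/9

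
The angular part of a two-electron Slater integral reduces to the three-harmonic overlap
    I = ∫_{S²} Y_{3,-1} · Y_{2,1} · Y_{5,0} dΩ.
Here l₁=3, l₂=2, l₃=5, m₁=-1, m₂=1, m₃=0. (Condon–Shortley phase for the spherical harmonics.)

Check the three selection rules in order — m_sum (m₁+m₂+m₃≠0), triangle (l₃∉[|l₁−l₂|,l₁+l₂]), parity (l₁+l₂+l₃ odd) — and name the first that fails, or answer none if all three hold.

none

azimuthal sum: -1 + 1 + 0 = 0  ✓
1 ≤ 5 ≤ 5 (triangle on l)  ✓
L = 3 + 2 + 5 = 10 (even)  ✓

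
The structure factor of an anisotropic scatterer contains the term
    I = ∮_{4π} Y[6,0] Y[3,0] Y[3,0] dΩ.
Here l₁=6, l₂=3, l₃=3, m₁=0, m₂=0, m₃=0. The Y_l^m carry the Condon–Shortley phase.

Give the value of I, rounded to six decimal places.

Rules hold: Σm=0, L=12 even, 3≤3≤9.
N = 13·7·7 = 637
Δ = 6!·6!·0!/13! = 1/12012
Racah Σ t=3..3: t=3:−1/1296 = -1/1296
⇒ 3j(6 3 3; 0 0 0)² = 100/3003, sgn +1
(m-triple is (0,0,0) — same symbol as above.)
4πI² = N·(3j₀)²·(3jₘ)² = 10000/14157
I = +1·√(0.706364/4π) = 0.23708793

0.237088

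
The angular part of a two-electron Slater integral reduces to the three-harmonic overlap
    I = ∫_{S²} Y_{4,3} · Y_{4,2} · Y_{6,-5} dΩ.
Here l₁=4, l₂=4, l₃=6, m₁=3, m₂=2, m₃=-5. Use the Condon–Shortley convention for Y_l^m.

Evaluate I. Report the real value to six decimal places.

Checks pass: Σm=0; 14 even; l₃=6∈[0,8].
(2·4+1)(2·4+1)(2·6+1) = 1053
Δ: 2! 6! 6! / 15! → 1/1261260
sum: t=0:+1/4608 t=1:−1/1296 t=2:+1/4608 = -7/20736
3j²(4 4 6; 0 0 0) = Δ·Π!·Σ² = 20/1287  (sign -1)
sum: t=0:+1/172800 t=1:−1/86400 = -1/172800
3j²(4 4 6; 3 2 -5) = Δ·Π!·Σ² = 1/130  (sign +1)
combine: 4πI² = 1053·20/1287·1/130 = 18/143
take √, sign -1: I = -0.10008369

-0.100084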